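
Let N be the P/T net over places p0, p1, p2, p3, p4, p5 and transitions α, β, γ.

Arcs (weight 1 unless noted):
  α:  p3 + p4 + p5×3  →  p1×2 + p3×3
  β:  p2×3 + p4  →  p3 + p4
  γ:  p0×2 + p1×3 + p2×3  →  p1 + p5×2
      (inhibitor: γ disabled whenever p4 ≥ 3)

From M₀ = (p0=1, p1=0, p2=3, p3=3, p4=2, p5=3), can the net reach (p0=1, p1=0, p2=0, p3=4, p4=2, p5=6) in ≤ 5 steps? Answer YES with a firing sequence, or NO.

depth 0: 1 marking
depth 1: 3 markings reached so far
depth 2: 4 markings reached so far
depth 3: 4 markings reached so far
(frontier empty at depth 3; search complete)
target is not among the 4 markings reachable within 5 steps

NO — not reachable within 5 firings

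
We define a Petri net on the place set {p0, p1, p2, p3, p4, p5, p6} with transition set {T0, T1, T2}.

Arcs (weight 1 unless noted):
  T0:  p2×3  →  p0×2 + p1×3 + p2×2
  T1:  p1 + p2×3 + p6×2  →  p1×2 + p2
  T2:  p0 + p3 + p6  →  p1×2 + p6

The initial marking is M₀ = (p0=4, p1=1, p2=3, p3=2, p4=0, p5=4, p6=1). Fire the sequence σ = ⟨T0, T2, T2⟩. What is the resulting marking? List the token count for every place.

(p0=4, p1=8, p2=2, p3=0, p4=0, p5=4, p6=1)

step 1: fire T0:  (p0=4, p1=1, p2=3, p3=2, p4=0, p5=4, p6=1) → (p0=6, p1=4, p2=2, p3=2, p4=0, p5=4, p6=1)
step 2: fire T2:  (p0=6, p1=4, p2=2, p3=2, p4=0, p5=4, p6=1) → (p0=5, p1=6, p2=2, p3=1, p4=0, p5=4, p6=1)
step 3: fire T2:  (p0=5, p1=6, p2=2, p3=1, p4=0, p5=4, p6=1) → (p0=4, p1=8, p2=2, p3=0, p4=0, p5=4, p6=1)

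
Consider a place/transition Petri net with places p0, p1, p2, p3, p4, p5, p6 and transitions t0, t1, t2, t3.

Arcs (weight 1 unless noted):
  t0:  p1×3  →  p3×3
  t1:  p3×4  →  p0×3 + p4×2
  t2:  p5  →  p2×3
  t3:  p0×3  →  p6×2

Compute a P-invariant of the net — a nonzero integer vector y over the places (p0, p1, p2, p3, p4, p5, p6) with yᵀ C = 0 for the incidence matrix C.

y = (p0:0, p1:1, p2:0, p3:1, p4:2, p5:0, p6:0)

Incidence matrix C (rows=places, cols=transitions):
       t0   t1   t2   t3
   p0   0    3    0   -3
   p1  -3    0    0    0
   p2   0    0    3    0
   p3   3   -4    0    0
   p4   0    2    0    0
   p5   0    0   -1    0
   p6   0    0    0    2

Candidate y = [0, 1, 0, 1, 2, 0, 0]; check y·C column-wise:
  col t0: 1·-3 + 1·3 + 2·0 = 0
  col t1: 0·3 + 1·0 + 1·-4 + 2·2 = 0
  col t2: 1·0 + 0·3 + 1·0 + 2·0 + 0·-1 = 0
  col t3: 0·-3 + 1·0 + 1·0 + 2·0 + 0·2 = 0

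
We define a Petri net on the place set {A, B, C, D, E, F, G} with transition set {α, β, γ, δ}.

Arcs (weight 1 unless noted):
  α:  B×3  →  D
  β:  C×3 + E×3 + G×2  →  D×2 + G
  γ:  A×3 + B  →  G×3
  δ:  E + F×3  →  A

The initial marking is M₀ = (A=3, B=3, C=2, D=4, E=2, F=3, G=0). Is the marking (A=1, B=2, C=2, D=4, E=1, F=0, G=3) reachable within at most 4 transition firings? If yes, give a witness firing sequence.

step 1: fire γ:  (A=3, B=3, C=2, D=4, E=2, F=3, G=0) → (A=0, B=2, C=2, D=4, E=2, F=3, G=3)
step 2: fire δ:  (A=0, B=2, C=2, D=4, E=2, F=3, G=3) → (A=1, B=2, C=2, D=4, E=1, F=0, G=3)

YES — reachable via ⟨γ, δ⟩ (2 firings)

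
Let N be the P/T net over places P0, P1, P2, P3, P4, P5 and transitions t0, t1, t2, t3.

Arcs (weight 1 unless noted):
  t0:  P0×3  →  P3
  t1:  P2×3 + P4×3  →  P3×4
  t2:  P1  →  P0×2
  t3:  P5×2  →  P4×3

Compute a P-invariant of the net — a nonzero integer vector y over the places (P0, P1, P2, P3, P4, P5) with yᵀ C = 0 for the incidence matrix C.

Incidence matrix C (rows=places, cols=transitions):
       t0   t1   t2   t3
   P0  -3    0    2    0
   P1   0    0   -1    0
   P2   0   -3    0    0
   P3   1    4    0    0
   P4   0   -3    0    3
   P5   0    0    0   -2

Candidate y = [1, 2, 4, 3, 0, 0]; check y·C column-wise:
  col t0: 1·-3 + 2·0 + 4·0 + 3·1 = 0
  col t1: 1·0 + 2·0 + 4·-3 + 3·4 + 0·-3 = 0
  col t2: 1·2 + 2·-1 + 4·0 + 3·0 = 0
  col t3: 1·0 + 2·0 + 4·0 + 3·0 + 0·3 + 0·-2 = 0

y = (P0:1, P1:2, P2:4, P3:3, P4:0, P5:0)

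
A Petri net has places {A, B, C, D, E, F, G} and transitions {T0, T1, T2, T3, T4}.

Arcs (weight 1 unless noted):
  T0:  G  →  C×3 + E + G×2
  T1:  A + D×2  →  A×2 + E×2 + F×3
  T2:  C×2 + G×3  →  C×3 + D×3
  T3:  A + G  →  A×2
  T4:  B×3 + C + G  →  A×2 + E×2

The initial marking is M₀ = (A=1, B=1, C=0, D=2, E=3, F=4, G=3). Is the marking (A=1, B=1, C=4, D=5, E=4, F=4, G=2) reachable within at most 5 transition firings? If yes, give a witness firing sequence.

NO — not reachable within 5 firings

depth 0: 1 marking
depth 1: 4 markings reached so far
depth 2: 10 markings reached so far
depth 3: 20 markings reached so far
depth 4: 33 markings reached so far
depth 5: 50 markings reached so far
target is not among the 50 markings reachable within 5 steps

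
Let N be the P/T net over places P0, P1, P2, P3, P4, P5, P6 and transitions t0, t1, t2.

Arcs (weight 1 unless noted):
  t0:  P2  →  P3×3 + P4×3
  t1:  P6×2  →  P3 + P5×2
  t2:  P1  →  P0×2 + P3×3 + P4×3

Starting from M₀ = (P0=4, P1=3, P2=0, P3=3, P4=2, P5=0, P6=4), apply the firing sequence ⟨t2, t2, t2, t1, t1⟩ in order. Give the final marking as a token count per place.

(P0=10, P1=0, P2=0, P3=14, P4=11, P5=4, P6=0)

step 1: fire t2:  (P0=4, P1=3, P2=0, P3=3, P4=2, P5=0, P6=4) → (P0=6, P1=2, P2=0, P3=6, P4=5, P5=0, P6=4)
step 2: fire t2:  (P0=6, P1=2, P2=0, P3=6, P4=5, P5=0, P6=4) → (P0=8, P1=1, P2=0, P3=9, P4=8, P5=0, P6=4)
step 3: fire t2:  (P0=8, P1=1, P2=0, P3=9, P4=8, P5=0, P6=4) → (P0=10, P1=0, P2=0, P3=12, P4=11, P5=0, P6=4)
step 4: fire t1:  (P0=10, P1=0, P2=0, P3=12, P4=11, P5=0, P6=4) → (P0=10, P1=0, P2=0, P3=13, P4=11, P5=2, P6=2)
step 5: fire t1:  (P0=10, P1=0, P2=0, P3=13, P4=11, P5=2, P6=2) → (P0=10, P1=0, P2=0, P3=14, P4=11, P5=4, P6=0)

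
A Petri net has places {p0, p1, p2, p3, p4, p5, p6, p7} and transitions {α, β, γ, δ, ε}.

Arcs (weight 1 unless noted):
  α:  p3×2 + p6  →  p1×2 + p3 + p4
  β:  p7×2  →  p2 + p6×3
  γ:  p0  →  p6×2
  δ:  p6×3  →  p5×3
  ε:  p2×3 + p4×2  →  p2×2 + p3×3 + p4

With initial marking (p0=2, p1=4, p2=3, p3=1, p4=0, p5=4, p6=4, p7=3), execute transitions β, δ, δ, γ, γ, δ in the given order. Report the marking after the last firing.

step 1: fire β:  (p0=2, p1=4, p2=3, p3=1, p4=0, p5=4, p6=4, p7=3) → (p0=2, p1=4, p2=4, p3=1, p4=0, p5=4, p6=7, p7=1)
step 2: fire δ:  (p0=2, p1=4, p2=4, p3=1, p4=0, p5=4, p6=7, p7=1) → (p0=2, p1=4, p2=4, p3=1, p4=0, p5=7, p6=4, p7=1)
step 3: fire δ:  (p0=2, p1=4, p2=4, p3=1, p4=0, p5=7, p6=4, p7=1) → (p0=2, p1=4, p2=4, p3=1, p4=0, p5=10, p6=1, p7=1)
step 4: fire γ:  (p0=2, p1=4, p2=4, p3=1, p4=0, p5=10, p6=1, p7=1) → (p0=1, p1=4, p2=4, p3=1, p4=0, p5=10, p6=3, p7=1)
step 5: fire γ:  (p0=1, p1=4, p2=4, p3=1, p4=0, p5=10, p6=3, p7=1) → (p0=0, p1=4, p2=4, p3=1, p4=0, p5=10, p6=5, p7=1)
step 6: fire δ:  (p0=0, p1=4, p2=4, p3=1, p4=0, p5=10, p6=5, p7=1) → (p0=0, p1=4, p2=4, p3=1, p4=0, p5=13, p6=2, p7=1)

(p0=0, p1=4, p2=4, p3=1, p4=0, p5=13, p6=2, p7=1)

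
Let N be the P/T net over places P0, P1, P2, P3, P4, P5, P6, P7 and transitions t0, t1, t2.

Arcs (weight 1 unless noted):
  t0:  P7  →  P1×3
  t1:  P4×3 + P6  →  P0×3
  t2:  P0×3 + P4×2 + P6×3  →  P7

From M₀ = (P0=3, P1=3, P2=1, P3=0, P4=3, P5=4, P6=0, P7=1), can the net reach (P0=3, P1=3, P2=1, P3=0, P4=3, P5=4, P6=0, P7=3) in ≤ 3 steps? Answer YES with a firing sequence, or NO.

NO — not reachable within 3 firings

depth 0: 1 marking
depth 1: 2 markings reached so far
depth 2: 2 markings reached so far
(frontier empty at depth 2; search complete)
target is not among the 2 markings reachable within 3 steps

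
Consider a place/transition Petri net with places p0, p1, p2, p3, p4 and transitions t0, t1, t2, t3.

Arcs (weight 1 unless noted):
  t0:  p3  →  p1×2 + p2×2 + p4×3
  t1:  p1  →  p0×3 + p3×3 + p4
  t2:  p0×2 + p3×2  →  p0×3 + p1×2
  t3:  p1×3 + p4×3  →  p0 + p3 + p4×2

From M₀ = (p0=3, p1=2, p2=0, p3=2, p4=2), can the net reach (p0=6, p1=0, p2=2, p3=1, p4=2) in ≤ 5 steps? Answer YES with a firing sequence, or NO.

NO — not reachable within 5 firings

depth 0: 1 marking
depth 1: 4 markings reached so far
depth 2: 9 markings reached so far
depth 3: 18 markings reached so far
depth 4: 32 markings reached so far
depth 5: 52 markings reached so far
target is not among the 52 markings reachable within 5 steps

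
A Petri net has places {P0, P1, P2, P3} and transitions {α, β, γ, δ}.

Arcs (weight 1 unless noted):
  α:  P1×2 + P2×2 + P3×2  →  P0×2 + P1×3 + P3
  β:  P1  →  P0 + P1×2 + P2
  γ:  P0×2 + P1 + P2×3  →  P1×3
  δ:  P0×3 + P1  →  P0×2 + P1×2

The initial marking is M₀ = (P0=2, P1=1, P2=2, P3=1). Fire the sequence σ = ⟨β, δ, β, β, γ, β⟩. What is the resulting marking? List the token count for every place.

(P0=3, P1=8, P2=3, P3=1)

step 1: fire β:  (P0=2, P1=1, P2=2, P3=1) → (P0=3, P1=2, P2=3, P3=1)
step 2: fire δ:  (P0=3, P1=2, P2=3, P3=1) → (P0=2, P1=3, P2=3, P3=1)
step 3: fire β:  (P0=2, P1=3, P2=3, P3=1) → (P0=3, P1=4, P2=4, P3=1)
step 4: fire β:  (P0=3, P1=4, P2=4, P3=1) → (P0=4, P1=5, P2=5, P3=1)
step 5: fire γ:  (P0=4, P1=5, P2=5, P3=1) → (P0=2, P1=7, P2=2, P3=1)
step 6: fire β:  (P0=2, P1=7, P2=2, P3=1) → (P0=3, P1=8, P2=3, P3=1)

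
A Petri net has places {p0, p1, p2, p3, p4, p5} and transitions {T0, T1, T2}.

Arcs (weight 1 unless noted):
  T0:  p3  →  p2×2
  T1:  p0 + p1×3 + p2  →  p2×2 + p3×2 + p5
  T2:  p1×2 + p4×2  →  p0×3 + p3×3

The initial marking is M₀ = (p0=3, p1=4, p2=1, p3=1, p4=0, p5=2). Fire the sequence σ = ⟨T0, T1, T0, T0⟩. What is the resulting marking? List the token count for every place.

step 1: fire T0:  (p0=3, p1=4, p2=1, p3=1, p4=0, p5=2) → (p0=3, p1=4, p2=3, p3=0, p4=0, p5=2)
step 2: fire T1:  (p0=3, p1=4, p2=3, p3=0, p4=0, p5=2) → (p0=2, p1=1, p2=4, p3=2, p4=0, p5=3)
step 3: fire T0:  (p0=2, p1=1, p2=4, p3=2, p4=0, p5=3) → (p0=2, p1=1, p2=6, p3=1, p4=0, p5=3)
step 4: fire T0:  (p0=2, p1=1, p2=6, p3=1, p4=0, p5=3) → (p0=2, p1=1, p2=8, p3=0, p4=0, p5=3)

(p0=2, p1=1, p2=8, p3=0, p4=0, p5=3)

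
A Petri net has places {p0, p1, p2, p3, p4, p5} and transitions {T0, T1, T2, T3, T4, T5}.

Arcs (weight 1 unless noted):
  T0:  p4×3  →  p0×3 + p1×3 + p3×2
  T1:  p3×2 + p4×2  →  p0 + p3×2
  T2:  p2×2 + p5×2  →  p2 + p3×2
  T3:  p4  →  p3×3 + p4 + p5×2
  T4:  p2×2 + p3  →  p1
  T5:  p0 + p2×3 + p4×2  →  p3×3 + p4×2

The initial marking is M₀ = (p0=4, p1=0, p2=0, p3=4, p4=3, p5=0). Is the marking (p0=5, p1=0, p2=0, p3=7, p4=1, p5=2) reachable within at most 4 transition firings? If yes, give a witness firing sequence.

YES — reachable via ⟨T1, T3⟩ (2 firings)

step 1: fire T1:  (p0=4, p1=0, p2=0, p3=4, p4=3, p5=0) → (p0=5, p1=0, p2=0, p3=4, p4=1, p5=0)
step 2: fire T3:  (p0=5, p1=0, p2=0, p3=4, p4=1, p5=0) → (p0=5, p1=0, p2=0, p3=7, p4=1, p5=2)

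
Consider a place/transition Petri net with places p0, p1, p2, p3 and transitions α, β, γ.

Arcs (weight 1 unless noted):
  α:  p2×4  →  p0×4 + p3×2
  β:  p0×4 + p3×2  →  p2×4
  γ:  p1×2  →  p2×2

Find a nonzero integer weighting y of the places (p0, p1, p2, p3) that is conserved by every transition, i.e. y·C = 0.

Incidence matrix C (rows=places, cols=transitions):
        α    β    γ
   p0   4   -4    0
   p1   0    0   -2
   p2  -4    4    2
   p3   2   -2    0

Candidate y = [1, 1, 1, 0]; check y·C column-wise:
  col α: 1·4 + 1·0 + 1·-4 + 0·2 = 0
  col β: 1·-4 + 1·0 + 1·4 + 0·-2 = 0
  col γ: 1·0 + 1·-2 + 1·2 = 0

y = (p0:1, p1:1, p2:1, p3:0)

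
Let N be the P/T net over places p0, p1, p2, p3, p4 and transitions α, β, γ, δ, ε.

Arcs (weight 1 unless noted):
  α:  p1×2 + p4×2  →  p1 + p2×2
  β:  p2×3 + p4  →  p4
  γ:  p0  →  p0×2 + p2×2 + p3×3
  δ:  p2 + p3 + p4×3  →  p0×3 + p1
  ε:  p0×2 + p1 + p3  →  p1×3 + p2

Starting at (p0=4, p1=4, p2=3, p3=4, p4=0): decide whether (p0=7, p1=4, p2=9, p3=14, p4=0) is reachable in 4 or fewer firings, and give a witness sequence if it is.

depth 0: 1 marking
depth 1: 3 markings reached so far
depth 2: 6 markings reached so far
depth 3: 9 markings reached so far
depth 4: 12 markings reached so far
target is not among the 12 markings reachable within 4 steps

NO — not reachable within 4 firings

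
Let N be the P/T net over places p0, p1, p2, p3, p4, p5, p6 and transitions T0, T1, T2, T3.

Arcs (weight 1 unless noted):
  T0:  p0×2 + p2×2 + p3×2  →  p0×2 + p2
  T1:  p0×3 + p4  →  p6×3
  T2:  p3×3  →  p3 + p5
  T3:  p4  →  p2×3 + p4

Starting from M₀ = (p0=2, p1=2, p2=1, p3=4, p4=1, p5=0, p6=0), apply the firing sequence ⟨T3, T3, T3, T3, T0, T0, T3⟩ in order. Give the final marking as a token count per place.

(p0=2, p1=2, p2=14, p3=0, p4=1, p5=0, p6=0)

step 1: fire T3:  (p0=2, p1=2, p2=1, p3=4, p4=1, p5=0, p6=0) → (p0=2, p1=2, p2=4, p3=4, p4=1, p5=0, p6=0)
step 2: fire T3:  (p0=2, p1=2, p2=4, p3=4, p4=1, p5=0, p6=0) → (p0=2, p1=2, p2=7, p3=4, p4=1, p5=0, p6=0)
step 3: fire T3:  (p0=2, p1=2, p2=7, p3=4, p4=1, p5=0, p6=0) → (p0=2, p1=2, p2=10, p3=4, p4=1, p5=0, p6=0)
step 4: fire T3:  (p0=2, p1=2, p2=10, p3=4, p4=1, p5=0, p6=0) → (p0=2, p1=2, p2=13, p3=4, p4=1, p5=0, p6=0)
step 5: fire T0:  (p0=2, p1=2, p2=13, p3=4, p4=1, p5=0, p6=0) → (p0=2, p1=2, p2=12, p3=2, p4=1, p5=0, p6=0)
step 6: fire T0:  (p0=2, p1=2, p2=12, p3=2, p4=1, p5=0, p6=0) → (p0=2, p1=2, p2=11, p3=0, p4=1, p5=0, p6=0)
step 7: fire T3:  (p0=2, p1=2, p2=11, p3=0, p4=1, p5=0, p6=0) → (p0=2, p1=2, p2=14, p3=0, p4=1, p5=0, p6=0)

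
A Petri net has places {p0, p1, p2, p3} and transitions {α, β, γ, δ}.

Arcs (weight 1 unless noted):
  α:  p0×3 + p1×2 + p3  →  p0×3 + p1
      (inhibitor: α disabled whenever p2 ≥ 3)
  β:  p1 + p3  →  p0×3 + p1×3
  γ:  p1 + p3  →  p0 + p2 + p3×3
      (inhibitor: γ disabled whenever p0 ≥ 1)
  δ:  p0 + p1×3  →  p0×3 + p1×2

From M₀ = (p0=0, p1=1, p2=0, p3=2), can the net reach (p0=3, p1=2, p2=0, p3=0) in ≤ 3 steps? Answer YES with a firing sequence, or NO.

step 1: fire β:  (p0=0, p1=1, p2=0, p3=2) → (p0=3, p1=3, p2=0, p3=1)
step 2: fire α:  (p0=3, p1=3, p2=0, p3=1) → (p0=3, p1=2, p2=0, p3=0)

YES — reachable via ⟨β, α⟩ (2 firings)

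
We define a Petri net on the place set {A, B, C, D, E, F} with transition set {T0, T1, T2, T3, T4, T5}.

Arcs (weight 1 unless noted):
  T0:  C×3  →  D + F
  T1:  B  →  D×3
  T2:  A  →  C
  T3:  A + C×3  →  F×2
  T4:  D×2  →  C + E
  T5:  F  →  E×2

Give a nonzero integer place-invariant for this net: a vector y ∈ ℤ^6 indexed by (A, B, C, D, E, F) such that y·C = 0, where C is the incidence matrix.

Incidence matrix C (rows=places, cols=transitions):
       T0   T1   T2   T3   T4   T5
    A   0    0   -1   -1    0    0
    B   0   -1    0    0    0    0
    C  -3    0    1   -3    1    0
    D   1    3    0    0   -2    0
    E   0    0    0    0    1    2
    F   1    0    0    2    0   -1

Candidate y = [1, 3, 1, 1, 1, 2]; check y·C column-wise:
  col T0: 1·0 + 3·0 + 1·-3 + 1·1 + 1·0 + 2·1 = 0
  col T1: 1·0 + 3·-1 + 1·0 + 1·3 + 1·0 + 2·0 = 0
  col T2: 1·-1 + 3·0 + 1·1 + 1·0 + 1·0 + 2·0 = 0
  col T3: 1·-1 + 3·0 + 1·-3 + 1·0 + 1·0 + 2·2 = 0
  col T4: 1·0 + 3·0 + 1·1 + 1·-2 + 1·1 + 2·0 = 0
  col T5: 1·0 + 3·0 + 1·0 + 1·0 + 1·2 + 2·-1 = 0

y = (A:1, B:3, C:1, D:1, E:1, F:2)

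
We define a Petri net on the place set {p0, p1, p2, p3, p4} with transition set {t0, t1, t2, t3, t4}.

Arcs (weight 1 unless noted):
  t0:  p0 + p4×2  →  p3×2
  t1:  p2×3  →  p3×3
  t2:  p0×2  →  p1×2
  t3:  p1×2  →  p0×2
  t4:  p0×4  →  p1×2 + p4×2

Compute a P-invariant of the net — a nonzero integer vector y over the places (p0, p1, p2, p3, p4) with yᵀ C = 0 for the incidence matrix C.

y = (p0:2, p1:2, p2:3, p3:3, p4:2)

Incidence matrix C (rows=places, cols=transitions):
       t0   t1   t2   t3   t4
   p0  -1    0   -2    2   -4
   p1   0    0    2   -2    2
   p2   0   -3    0    0    0
   p3   2    3    0    0    0
   p4  -2    0    0    0    2

Candidate y = [2, 2, 3, 3, 2]; check y·C column-wise:
  col t0: 2·-1 + 2·0 + 3·0 + 3·2 + 2·-2 = 0
  col t1: 2·0 + 2·0 + 3·-3 + 3·3 + 2·0 = 0
  col t2: 2·-2 + 2·2 + 3·0 + 3·0 + 2·0 = 0
  col t3: 2·2 + 2·-2 + 3·0 + 3·0 + 2·0 = 0
  col t4: 2·-4 + 2·2 + 3·0 + 3·0 + 2·2 = 0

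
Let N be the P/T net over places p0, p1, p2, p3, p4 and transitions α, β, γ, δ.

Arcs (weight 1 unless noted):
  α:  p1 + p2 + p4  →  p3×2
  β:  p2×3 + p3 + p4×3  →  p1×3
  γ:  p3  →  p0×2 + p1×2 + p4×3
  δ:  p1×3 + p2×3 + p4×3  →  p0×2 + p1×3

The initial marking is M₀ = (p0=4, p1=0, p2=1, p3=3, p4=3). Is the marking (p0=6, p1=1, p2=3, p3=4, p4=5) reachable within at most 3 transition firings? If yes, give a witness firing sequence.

depth 0: 1 marking
depth 1: 2 markings reached so far
depth 2: 4 markings reached so far
depth 3: 6 markings reached so far
target is not among the 6 markings reachable within 3 steps

NO — not reachable within 3 firings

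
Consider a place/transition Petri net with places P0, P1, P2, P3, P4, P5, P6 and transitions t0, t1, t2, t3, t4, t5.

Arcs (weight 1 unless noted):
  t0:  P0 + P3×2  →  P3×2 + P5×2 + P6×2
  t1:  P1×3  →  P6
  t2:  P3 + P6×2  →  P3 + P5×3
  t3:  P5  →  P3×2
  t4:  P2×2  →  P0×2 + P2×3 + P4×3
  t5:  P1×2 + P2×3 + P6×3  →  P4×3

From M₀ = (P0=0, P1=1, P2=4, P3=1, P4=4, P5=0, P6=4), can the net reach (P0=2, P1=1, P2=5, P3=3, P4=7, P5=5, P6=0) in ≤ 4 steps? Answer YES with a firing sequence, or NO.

YES — reachable via ⟨t2, t2, t3, t4⟩ (4 firings)

step 1: fire t2:  (P0=0, P1=1, P2=4, P3=1, P4=4, P5=0, P6=4) → (P0=0, P1=1, P2=4, P3=1, P4=4, P5=3, P6=2)
step 2: fire t2:  (P0=0, P1=1, P2=4, P3=1, P4=4, P5=3, P6=2) → (P0=0, P1=1, P2=4, P3=1, P4=4, P5=6, P6=0)
step 3: fire t3:  (P0=0, P1=1, P2=4, P3=1, P4=4, P5=6, P6=0) → (P0=0, P1=1, P2=4, P3=3, P4=4, P5=5, P6=0)
step 4: fire t4:  (P0=0, P1=1, P2=4, P3=3, P4=4, P5=5, P6=0) → (P0=2, P1=1, P2=5, P3=3, P4=7, P5=5, P6=0)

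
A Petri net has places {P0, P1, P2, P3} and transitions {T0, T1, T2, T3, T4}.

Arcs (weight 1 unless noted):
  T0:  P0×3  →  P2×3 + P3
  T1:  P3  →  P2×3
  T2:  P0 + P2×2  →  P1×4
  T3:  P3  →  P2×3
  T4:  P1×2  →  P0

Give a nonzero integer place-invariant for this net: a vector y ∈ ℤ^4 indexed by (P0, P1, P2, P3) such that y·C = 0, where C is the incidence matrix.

y = (P0:2, P1:1, P2:1, P3:3)

Incidence matrix C (rows=places, cols=transitions):
       T0   T1   T2   T3   T4
   P0  -3    0   -1    0    1
   P1   0    0    4    0   -2
   P2   3    3   -2    3    0
   P3   1   -1    0   -1    0

Candidate y = [2, 1, 1, 3]; check y·C column-wise:
  col T0: 2·-3 + 1·0 + 1·3 + 3·1 = 0
  col T1: 2·0 + 1·0 + 1·3 + 3·-1 = 0
  col T2: 2·-1 + 1·4 + 1·-2 + 3·0 = 0
  col T3: 2·0 + 1·0 + 1·3 + 3·-1 = 0
  col T4: 2·1 + 1·-2 + 1·0 + 3·0 = 0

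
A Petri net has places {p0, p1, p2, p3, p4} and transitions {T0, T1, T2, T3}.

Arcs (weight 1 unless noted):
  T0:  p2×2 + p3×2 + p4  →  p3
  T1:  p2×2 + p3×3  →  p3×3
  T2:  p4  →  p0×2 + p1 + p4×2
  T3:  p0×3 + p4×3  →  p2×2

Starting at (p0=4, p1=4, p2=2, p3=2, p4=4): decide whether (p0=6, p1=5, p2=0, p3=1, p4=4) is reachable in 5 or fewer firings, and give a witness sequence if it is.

step 1: fire T0:  (p0=4, p1=4, p2=2, p3=2, p4=4) → (p0=4, p1=4, p2=0, p3=1, p4=3)
step 2: fire T2:  (p0=4, p1=4, p2=0, p3=1, p4=3) → (p0=6, p1=5, p2=0, p3=1, p4=4)

YES — reachable via ⟨T0, T2⟩ (2 firings)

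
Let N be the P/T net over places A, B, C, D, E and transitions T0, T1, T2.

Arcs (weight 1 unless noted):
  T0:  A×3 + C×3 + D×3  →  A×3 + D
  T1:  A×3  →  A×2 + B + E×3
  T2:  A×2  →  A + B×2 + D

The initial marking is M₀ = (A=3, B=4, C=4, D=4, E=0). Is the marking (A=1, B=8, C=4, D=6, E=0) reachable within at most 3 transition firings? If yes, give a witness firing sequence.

step 1: fire T2:  (A=3, B=4, C=4, D=4, E=0) → (A=2, B=6, C=4, D=5, E=0)
step 2: fire T2:  (A=2, B=6, C=4, D=5, E=0) → (A=1, B=8, C=4, D=6, E=0)

YES — reachable via ⟨T2, T2⟩ (2 firings)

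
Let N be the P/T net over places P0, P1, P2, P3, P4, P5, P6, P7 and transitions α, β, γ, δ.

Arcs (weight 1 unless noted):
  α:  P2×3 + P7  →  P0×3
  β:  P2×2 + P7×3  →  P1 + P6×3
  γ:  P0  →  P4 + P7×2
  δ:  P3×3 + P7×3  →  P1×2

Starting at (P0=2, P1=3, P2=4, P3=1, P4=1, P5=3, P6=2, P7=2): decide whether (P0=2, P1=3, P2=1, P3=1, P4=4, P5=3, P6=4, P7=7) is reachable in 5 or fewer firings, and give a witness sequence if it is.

depth 0: 1 marking
depth 1: 3 markings reached so far
depth 2: 6 markings reached so far
depth 3: 8 markings reached so far
depth 4: 10 markings reached so far
depth 5: 11 markings reached so far
target is not among the 11 markings reachable within 5 steps

NO — not reachable within 5 firings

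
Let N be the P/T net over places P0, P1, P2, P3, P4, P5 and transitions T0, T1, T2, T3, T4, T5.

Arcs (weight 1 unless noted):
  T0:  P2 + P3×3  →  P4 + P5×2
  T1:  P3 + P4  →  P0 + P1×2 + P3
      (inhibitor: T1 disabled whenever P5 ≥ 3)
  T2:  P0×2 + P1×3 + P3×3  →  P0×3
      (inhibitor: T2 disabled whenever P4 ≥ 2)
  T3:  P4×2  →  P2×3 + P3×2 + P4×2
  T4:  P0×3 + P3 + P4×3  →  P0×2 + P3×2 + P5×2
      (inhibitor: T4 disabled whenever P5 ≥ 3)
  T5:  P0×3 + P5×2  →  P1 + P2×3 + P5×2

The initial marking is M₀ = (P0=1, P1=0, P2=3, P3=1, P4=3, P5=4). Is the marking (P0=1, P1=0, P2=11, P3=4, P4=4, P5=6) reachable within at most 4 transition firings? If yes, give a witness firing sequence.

step 1: fire T3:  (P0=1, P1=0, P2=3, P3=1, P4=3, P5=4) → (P0=1, P1=0, P2=6, P3=3, P4=3, P5=4)
step 2: fire T0:  (P0=1, P1=0, P2=6, P3=3, P4=3, P5=4) → (P0=1, P1=0, P2=5, P3=0, P4=4, P5=6)
step 3: fire T3:  (P0=1, P1=0, P2=5, P3=0, P4=4, P5=6) → (P0=1, P1=0, P2=8, P3=2, P4=4, P5=6)
step 4: fire T3:  (P0=1, P1=0, P2=8, P3=2, P4=4, P5=6) → (P0=1, P1=0, P2=11, P3=4, P4=4, P5=6)

YES — reachable via ⟨T3, T0, T3, T3⟩ (4 firings)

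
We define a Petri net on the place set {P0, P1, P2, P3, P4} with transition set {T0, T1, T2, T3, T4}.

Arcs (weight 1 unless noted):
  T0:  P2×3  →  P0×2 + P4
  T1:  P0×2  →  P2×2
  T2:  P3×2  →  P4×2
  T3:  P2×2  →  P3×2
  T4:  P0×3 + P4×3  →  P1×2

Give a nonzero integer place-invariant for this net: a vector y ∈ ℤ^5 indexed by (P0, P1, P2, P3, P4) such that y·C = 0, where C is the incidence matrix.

Incidence matrix C (rows=places, cols=transitions):
       T0   T1   T2   T3   T4
   P0   2   -2    0    0   -3
   P1   0    0    0    0    2
   P2  -3    2    0   -2    0
   P3   0    0   -2    2    0
   P4   1    0    2    0   -3

Candidate y = [1, 3, 1, 1, 1]; check y·C column-wise:
  col T0: 1·2 + 3·0 + 1·-3 + 1·0 + 1·1 = 0
  col T1: 1·-2 + 3·0 + 1·2 + 1·0 + 1·0 = 0
  col T2: 1·0 + 3·0 + 1·0 + 1·-2 + 1·2 = 0
  col T3: 1·0 + 3·0 + 1·-2 + 1·2 + 1·0 = 0
  col T4: 1·-3 + 3·2 + 1·0 + 1·0 + 1·-3 = 0

y = (P0:1, P1:3, P2:1, P3:1, P4:1)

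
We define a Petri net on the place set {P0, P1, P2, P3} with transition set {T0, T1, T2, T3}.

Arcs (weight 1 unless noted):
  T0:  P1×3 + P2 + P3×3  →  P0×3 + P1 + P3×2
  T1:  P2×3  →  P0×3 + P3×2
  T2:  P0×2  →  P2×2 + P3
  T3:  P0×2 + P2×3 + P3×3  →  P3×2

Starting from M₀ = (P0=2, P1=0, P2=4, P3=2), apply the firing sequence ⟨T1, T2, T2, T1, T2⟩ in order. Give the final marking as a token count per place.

step 1: fire T1:  (P0=2, P1=0, P2=4, P3=2) → (P0=5, P1=0, P2=1, P3=4)
step 2: fire T2:  (P0=5, P1=0, P2=1, P3=4) → (P0=3, P1=0, P2=3, P3=5)
step 3: fire T2:  (P0=3, P1=0, P2=3, P3=5) → (P0=1, P1=0, P2=5, P3=6)
step 4: fire T1:  (P0=1, P1=0, P2=5, P3=6) → (P0=4, P1=0, P2=2, P3=8)
step 5: fire T2:  (P0=4, P1=0, P2=2, P3=8) → (P0=2, P1=0, P2=4, P3=9)

(P0=2, P1=0, P2=4, P3=9)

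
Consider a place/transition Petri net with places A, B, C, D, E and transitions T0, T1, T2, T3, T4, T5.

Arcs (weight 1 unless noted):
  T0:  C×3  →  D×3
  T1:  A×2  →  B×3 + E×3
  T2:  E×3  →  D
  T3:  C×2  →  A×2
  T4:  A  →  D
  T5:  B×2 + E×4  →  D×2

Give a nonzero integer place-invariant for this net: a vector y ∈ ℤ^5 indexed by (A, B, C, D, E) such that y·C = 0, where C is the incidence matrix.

Incidence matrix C (rows=places, cols=transitions):
       T0   T1   T2   T3   T4   T5
    A   0   -2    0    2   -1    0
    B   0    3    0    0    0   -2
    C  -3    0    0   -2    0    0
    D   3    0    1    0    1    2
    E   0    3   -3    0    0   -4

Candidate y = [3, 1, 3, 3, 1]; check y·C column-wise:
  col T0: 3·0 + 1·0 + 3·-3 + 3·3 + 1·0 = 0
  col T1: 3·-2 + 1·3 + 3·0 + 3·0 + 1·3 = 0
  col T2: 3·0 + 1·0 + 3·0 + 3·1 + 1·-3 = 0
  col T3: 3·2 + 1·0 + 3·-2 + 3·0 + 1·0 = 0
  col T4: 3·-1 + 1·0 + 3·0 + 3·1 + 1·0 = 0
  col T5: 3·0 + 1·-2 + 3·0 + 3·2 + 1·-4 = 0

y = (A:3, B:1, C:3, D:3, E:1)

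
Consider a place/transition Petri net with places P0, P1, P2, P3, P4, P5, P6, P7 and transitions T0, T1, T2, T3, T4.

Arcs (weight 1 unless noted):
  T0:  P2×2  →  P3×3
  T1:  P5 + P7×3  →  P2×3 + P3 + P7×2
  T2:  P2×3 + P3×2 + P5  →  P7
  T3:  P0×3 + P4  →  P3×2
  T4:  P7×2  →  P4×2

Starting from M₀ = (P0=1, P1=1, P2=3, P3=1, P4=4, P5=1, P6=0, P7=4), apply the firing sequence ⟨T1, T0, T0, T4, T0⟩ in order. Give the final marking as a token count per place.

step 1: fire T1:  (P0=1, P1=1, P2=3, P3=1, P4=4, P5=1, P6=0, P7=4) → (P0=1, P1=1, P2=6, P3=2, P4=4, P5=0, P6=0, P7=3)
step 2: fire T0:  (P0=1, P1=1, P2=6, P3=2, P4=4, P5=0, P6=0, P7=3) → (P0=1, P1=1, P2=4, P3=5, P4=4, P5=0, P6=0, P7=3)
step 3: fire T0:  (P0=1, P1=1, P2=4, P3=5, P4=4, P5=0, P6=0, P7=3) → (P0=1, P1=1, P2=2, P3=8, P4=4, P5=0, P6=0, P7=3)
step 4: fire T4:  (P0=1, P1=1, P2=2, P3=8, P4=4, P5=0, P6=0, P7=3) → (P0=1, P1=1, P2=2, P3=8, P4=6, P5=0, P6=0, P7=1)
step 5: fire T0:  (P0=1, P1=1, P2=2, P3=8, P4=6, P5=0, P6=0, P7=1) → (P0=1, P1=1, P2=0, P3=11, P4=6, P5=0, P6=0, P7=1)

(P0=1, P1=1, P2=0, P3=11, P4=6, P5=0, P6=0, P7=1)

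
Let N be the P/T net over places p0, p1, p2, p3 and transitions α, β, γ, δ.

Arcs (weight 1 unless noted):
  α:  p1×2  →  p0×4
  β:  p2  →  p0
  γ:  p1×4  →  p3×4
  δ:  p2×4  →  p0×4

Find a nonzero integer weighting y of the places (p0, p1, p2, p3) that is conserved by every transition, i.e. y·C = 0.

Incidence matrix C (rows=places, cols=transitions):
        α    β    γ    δ
   p0   4    1    0    4
   p1  -2    0   -4    0
   p2   0   -1    0   -4
   p3   0    0    4    0

Candidate y = [1, 2, 1, 2]; check y·C column-wise:
  col α: 1·4 + 2·-2 + 1·0 + 2·0 = 0
  col β: 1·1 + 2·0 + 1·-1 + 2·0 = 0
  col γ: 1·0 + 2·-4 + 1·0 + 2·4 = 0
  col δ: 1·4 + 2·0 + 1·-4 + 2·0 = 0

y = (p0:1, p1:2, p2:1, p3:2)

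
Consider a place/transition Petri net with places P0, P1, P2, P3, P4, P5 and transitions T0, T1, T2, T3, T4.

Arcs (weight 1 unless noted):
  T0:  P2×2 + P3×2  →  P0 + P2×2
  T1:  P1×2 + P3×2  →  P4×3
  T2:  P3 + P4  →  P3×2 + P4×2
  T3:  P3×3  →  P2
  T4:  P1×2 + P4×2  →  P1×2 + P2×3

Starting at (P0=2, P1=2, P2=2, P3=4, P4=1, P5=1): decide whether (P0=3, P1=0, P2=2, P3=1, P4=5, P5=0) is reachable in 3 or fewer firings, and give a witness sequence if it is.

depth 0: 1 marking
depth 1: 5 markings reached so far
depth 2: 12 markings reached so far
depth 3: 24 markings reached so far
target is not among the 24 markings reachable within 3 steps

NO — not reachable within 3 firings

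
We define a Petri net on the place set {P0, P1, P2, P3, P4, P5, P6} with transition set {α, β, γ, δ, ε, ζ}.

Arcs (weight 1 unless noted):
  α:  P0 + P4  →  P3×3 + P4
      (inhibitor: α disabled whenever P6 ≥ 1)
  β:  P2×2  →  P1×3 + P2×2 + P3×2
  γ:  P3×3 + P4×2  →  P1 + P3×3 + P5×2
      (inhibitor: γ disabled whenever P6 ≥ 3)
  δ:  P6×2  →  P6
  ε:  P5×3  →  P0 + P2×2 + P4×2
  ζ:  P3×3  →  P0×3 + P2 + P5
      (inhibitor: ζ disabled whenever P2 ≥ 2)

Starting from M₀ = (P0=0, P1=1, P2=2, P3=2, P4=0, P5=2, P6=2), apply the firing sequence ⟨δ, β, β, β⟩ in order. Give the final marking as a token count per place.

(P0=0, P1=10, P2=2, P3=8, P4=0, P5=2, P6=1)

step 1: fire δ:  (P0=0, P1=1, P2=2, P3=2, P4=0, P5=2, P6=2) → (P0=0, P1=1, P2=2, P3=2, P4=0, P5=2, P6=1)
step 2: fire β:  (P0=0, P1=1, P2=2, P3=2, P4=0, P5=2, P6=1) → (P0=0, P1=4, P2=2, P3=4, P4=0, P5=2, P6=1)
step 3: fire β:  (P0=0, P1=4, P2=2, P3=4, P4=0, P5=2, P6=1) → (P0=0, P1=7, P2=2, P3=6, P4=0, P5=2, P6=1)
step 4: fire β:  (P0=0, P1=7, P2=2, P3=6, P4=0, P5=2, P6=1) → (P0=0, P1=10, P2=2, P3=8, P4=0, P5=2, P6=1)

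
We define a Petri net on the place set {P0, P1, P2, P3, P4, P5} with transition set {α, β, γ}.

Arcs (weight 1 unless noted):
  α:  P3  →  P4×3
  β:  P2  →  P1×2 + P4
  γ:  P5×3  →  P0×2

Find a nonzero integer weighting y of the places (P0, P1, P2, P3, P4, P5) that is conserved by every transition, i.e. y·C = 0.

y = (P0:0, P1:1, P2:2, P3:0, P4:0, P5:0)

Incidence matrix C (rows=places, cols=transitions):
        α    β    γ
   P0   0    0    2
   P1   0    2    0
   P2   0   -1    0
   P3  -1    0    0
   P4   3    1    0
   P5   0    0   -3

Candidate y = [0, 1, 2, 0, 0, 0]; check y·C column-wise:
  col α: 1·0 + 2·0 + 0·-1 + 0·3 = 0
  col β: 1·2 + 2·-1 + 0·1 = 0
  col γ: 0·2 + 1·0 + 2·0 + 0·-3 = 0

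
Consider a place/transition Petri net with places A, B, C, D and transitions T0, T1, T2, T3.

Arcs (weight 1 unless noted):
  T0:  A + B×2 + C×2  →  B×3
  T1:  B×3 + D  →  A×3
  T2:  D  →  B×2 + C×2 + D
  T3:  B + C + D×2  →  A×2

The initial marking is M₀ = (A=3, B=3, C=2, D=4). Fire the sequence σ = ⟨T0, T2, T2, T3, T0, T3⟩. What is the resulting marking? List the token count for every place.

step 1: fire T0:  (A=3, B=3, C=2, D=4) → (A=2, B=4, C=0, D=4)
step 2: fire T2:  (A=2, B=4, C=0, D=4) → (A=2, B=6, C=2, D=4)
step 3: fire T2:  (A=2, B=6, C=2, D=4) → (A=2, B=8, C=4, D=4)
step 4: fire T3:  (A=2, B=8, C=4, D=4) → (A=4, B=7, C=3, D=2)
step 5: fire T0:  (A=4, B=7, C=3, D=2) → (A=3, B=8, C=1, D=2)
step 6: fire T3:  (A=3, B=8, C=1, D=2) → (A=5, B=7, C=0, D=0)

(A=5, B=7, C=0, D=0)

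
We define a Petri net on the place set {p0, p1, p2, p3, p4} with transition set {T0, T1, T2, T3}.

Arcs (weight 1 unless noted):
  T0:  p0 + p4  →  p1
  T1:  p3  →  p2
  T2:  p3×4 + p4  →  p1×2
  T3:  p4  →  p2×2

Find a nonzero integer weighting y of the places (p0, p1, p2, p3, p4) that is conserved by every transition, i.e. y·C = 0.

y = (p0:1, p1:3, p2:1, p3:1, p4:2)

Incidence matrix C (rows=places, cols=transitions):
       T0   T1   T2   T3
   p0  -1    0    0    0
   p1   1    0    2    0
   p2   0    1    0    2
   p3   0   -1   -4    0
   p4  -1    0   -1   -1

Candidate y = [1, 3, 1, 1, 2]; check y·C column-wise:
  col T0: 1·-1 + 3·1 + 1·0 + 1·0 + 2·-1 = 0
  col T1: 1·0 + 3·0 + 1·1 + 1·-1 + 2·0 = 0
  col T2: 1·0 + 3·2 + 1·0 + 1·-4 + 2·-1 = 0
  col T3: 1·0 + 3·0 + 1·2 + 1·0 + 2·-1 = 0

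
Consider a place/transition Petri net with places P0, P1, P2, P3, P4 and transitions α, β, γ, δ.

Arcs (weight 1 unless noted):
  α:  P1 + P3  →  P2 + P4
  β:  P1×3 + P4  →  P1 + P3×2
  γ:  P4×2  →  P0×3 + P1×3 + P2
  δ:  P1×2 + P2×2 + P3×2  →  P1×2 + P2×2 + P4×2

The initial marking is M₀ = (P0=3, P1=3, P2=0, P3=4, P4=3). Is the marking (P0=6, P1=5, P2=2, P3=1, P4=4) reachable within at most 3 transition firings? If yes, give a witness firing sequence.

YES — reachable via ⟨α, γ, δ⟩ (3 firings)

step 1: fire α:  (P0=3, P1=3, P2=0, P3=4, P4=3) → (P0=3, P1=2, P2=1, P3=3, P4=4)
step 2: fire γ:  (P0=3, P1=2, P2=1, P3=3, P4=4) → (P0=6, P1=5, P2=2, P3=3, P4=2)
step 3: fire δ:  (P0=6, P1=5, P2=2, P3=3, P4=2) → (P0=6, P1=5, P2=2, P3=1, P4=4)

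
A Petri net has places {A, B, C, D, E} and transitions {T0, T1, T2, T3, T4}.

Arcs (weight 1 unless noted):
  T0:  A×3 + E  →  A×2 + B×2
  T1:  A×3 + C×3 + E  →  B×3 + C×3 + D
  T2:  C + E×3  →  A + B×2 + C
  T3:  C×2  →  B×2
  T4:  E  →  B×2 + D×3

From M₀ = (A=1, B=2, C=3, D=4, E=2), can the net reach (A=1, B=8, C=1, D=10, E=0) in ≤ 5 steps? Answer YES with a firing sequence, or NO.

step 1: fire T3:  (A=1, B=2, C=3, D=4, E=2) → (A=1, B=4, C=1, D=4, E=2)
step 2: fire T4:  (A=1, B=4, C=1, D=4, E=2) → (A=1, B=6, C=1, D=7, E=1)
step 3: fire T4:  (A=1, B=6, C=1, D=7, E=1) → (A=1, B=8, C=1, D=10, E=0)

YES — reachable via ⟨T3, T4, T4⟩ (3 firings)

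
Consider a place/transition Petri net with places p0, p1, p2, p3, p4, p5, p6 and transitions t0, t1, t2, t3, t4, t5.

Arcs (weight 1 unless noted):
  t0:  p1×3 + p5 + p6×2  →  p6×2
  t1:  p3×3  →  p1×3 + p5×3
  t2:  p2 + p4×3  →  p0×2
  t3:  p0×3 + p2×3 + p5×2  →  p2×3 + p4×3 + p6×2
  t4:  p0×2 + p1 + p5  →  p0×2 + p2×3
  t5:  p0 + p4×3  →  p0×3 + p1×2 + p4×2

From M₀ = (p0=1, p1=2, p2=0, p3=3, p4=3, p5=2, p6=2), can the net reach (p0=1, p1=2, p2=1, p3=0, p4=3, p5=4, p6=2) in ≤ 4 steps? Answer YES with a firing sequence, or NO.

depth 0: 1 marking
depth 1: 3 markings reached so far
depth 2: 7 markings reached so far
depth 3: 11 markings reached so far
depth 4: 15 markings reached so far
target is not among the 15 markings reachable within 4 steps

NO — not reachable within 4 firings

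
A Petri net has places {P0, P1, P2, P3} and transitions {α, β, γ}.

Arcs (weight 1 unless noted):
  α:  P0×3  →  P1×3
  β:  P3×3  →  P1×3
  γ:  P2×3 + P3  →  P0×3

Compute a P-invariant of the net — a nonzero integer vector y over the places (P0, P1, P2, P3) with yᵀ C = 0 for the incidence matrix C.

y = (P0:3, P1:3, P2:2, P3:3)

Incidence matrix C (rows=places, cols=transitions):
        α    β    γ
   P0  -3    0    3
   P1   3    3    0
   P2   0    0   -3
   P3   0   -3   -1

Candidate y = [3, 3, 2, 3]; check y·C column-wise:
  col α: 3·-3 + 3·3 + 2·0 + 3·0 = 0
  col β: 3·0 + 3·3 + 2·0 + 3·-3 = 0
  col γ: 3·3 + 3·0 + 2·-3 + 3·-1 = 0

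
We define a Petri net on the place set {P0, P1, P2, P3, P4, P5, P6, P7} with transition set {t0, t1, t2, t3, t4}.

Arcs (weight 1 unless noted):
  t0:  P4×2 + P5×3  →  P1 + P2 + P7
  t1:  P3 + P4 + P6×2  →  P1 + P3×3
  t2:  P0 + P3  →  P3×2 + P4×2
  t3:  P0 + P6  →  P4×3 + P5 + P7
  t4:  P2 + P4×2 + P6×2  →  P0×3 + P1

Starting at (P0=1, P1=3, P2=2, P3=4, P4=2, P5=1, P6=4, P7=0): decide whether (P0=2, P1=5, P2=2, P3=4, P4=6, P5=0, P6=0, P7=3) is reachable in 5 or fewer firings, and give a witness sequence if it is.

depth 0: 1 marking
depth 1: 5 markings reached so far
depth 2: 10 markings reached so far
depth 3: 16 markings reached so far
depth 4: 22 markings reached so far
depth 5: 28 markings reached so far
target is not among the 28 markings reachable within 5 steps

NO — not reachable within 5 firings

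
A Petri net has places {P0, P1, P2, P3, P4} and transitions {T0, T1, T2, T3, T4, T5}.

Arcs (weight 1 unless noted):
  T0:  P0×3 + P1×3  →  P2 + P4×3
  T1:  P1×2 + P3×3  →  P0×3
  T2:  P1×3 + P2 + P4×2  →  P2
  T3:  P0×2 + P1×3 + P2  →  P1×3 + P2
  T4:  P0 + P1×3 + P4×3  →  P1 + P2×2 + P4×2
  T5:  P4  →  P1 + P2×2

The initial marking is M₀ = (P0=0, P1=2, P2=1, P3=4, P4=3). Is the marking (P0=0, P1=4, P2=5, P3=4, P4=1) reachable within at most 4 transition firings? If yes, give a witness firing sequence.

YES — reachable via ⟨T5, T5⟩ (2 firings)

step 1: fire T5:  (P0=0, P1=2, P2=1, P3=4, P4=3) → (P0=0, P1=3, P2=3, P3=4, P4=2)
step 2: fire T5:  (P0=0, P1=3, P2=3, P3=4, P4=2) → (P0=0, P1=4, P2=5, P3=4, P4=1)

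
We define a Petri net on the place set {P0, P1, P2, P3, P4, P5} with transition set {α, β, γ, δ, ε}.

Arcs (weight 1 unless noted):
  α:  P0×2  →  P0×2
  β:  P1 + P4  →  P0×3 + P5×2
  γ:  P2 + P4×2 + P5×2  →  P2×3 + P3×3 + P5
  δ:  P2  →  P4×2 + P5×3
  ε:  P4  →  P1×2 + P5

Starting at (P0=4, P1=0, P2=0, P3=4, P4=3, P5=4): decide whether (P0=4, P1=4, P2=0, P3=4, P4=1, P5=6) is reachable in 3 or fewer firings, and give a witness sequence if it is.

YES — reachable via ⟨ε, ε⟩ (2 firings)

step 1: fire ε:  (P0=4, P1=0, P2=0, P3=4, P4=3, P5=4) → (P0=4, P1=2, P2=0, P3=4, P4=2, P5=5)
step 2: fire ε:  (P0=4, P1=2, P2=0, P3=4, P4=2, P5=5) → (P0=4, P1=4, P2=0, P3=4, P4=1, P5=6)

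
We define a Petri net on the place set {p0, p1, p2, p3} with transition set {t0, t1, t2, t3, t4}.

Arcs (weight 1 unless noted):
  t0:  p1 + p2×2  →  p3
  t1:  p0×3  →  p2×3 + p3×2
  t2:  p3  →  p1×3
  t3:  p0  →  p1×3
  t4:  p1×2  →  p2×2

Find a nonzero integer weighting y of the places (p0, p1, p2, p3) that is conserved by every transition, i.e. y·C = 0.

y = (p0:3, p1:1, p2:1, p3:3)

Incidence matrix C (rows=places, cols=transitions):
       t0   t1   t2   t3   t4
   p0   0   -3    0   -1    0
   p1  -1    0    3    3   -2
   p2  -2    3    0    0    2
   p3   1    2   -1    0    0

Candidate y = [3, 1, 1, 3]; check y·C column-wise:
  col t0: 3·0 + 1·-1 + 1·-2 + 3·1 = 0
  col t1: 3·-3 + 1·0 + 1·3 + 3·2 = 0
  col t2: 3·0 + 1·3 + 1·0 + 3·-1 = 0
  col t3: 3·-1 + 1·3 + 1·0 + 3·0 = 0
  col t4: 3·0 + 1·-2 + 1·2 + 3·0 = 0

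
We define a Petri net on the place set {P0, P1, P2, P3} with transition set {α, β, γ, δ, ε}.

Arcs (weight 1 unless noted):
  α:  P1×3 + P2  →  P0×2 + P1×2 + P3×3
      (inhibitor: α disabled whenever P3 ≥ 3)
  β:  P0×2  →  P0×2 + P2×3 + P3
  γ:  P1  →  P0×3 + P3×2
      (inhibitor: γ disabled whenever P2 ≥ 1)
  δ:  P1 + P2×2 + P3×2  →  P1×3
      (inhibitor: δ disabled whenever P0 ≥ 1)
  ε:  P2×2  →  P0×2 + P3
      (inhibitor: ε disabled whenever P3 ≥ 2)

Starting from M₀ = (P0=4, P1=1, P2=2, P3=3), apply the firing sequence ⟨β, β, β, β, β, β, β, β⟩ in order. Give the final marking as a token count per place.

(P0=4, P1=1, P2=26, P3=11)

step 1: fire β:  (P0=4, P1=1, P2=2, P3=3) → (P0=4, P1=1, P2=5, P3=4)
step 2: fire β:  (P0=4, P1=1, P2=5, P3=4) → (P0=4, P1=1, P2=8, P3=5)
step 3: fire β:  (P0=4, P1=1, P2=8, P3=5) → (P0=4, P1=1, P2=11, P3=6)
step 4: fire β:  (P0=4, P1=1, P2=11, P3=6) → (P0=4, P1=1, P2=14, P3=7)
step 5: fire β:  (P0=4, P1=1, P2=14, P3=7) → (P0=4, P1=1, P2=17, P3=8)
step 6: fire β:  (P0=4, P1=1, P2=17, P3=8) → (P0=4, P1=1, P2=20, P3=9)
step 7: fire β:  (P0=4, P1=1, P2=20, P3=9) → (P0=4, P1=1, P2=23, P3=10)
step 8: fire β:  (P0=4, P1=1, P2=23, P3=10) → (P0=4, P1=1, P2=26, P3=11)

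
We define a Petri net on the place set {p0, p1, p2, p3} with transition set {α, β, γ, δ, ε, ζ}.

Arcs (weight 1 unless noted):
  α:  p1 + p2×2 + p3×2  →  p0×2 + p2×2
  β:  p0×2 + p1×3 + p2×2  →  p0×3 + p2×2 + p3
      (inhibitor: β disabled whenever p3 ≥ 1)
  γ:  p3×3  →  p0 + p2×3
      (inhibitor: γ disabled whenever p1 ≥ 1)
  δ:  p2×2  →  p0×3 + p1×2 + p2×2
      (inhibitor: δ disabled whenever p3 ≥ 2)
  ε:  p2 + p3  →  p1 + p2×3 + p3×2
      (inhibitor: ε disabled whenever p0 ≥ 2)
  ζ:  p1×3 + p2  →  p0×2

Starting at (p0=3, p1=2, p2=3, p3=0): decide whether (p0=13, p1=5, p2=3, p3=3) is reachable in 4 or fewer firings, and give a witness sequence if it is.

NO — not reachable within 4 firings

depth 0: 1 marking
depth 1: 2 markings reached so far
depth 2: 5 markings reached so far
depth 3: 8 markings reached so far
depth 4: 13 markings reached so far
target is not among the 13 markings reachable within 4 steps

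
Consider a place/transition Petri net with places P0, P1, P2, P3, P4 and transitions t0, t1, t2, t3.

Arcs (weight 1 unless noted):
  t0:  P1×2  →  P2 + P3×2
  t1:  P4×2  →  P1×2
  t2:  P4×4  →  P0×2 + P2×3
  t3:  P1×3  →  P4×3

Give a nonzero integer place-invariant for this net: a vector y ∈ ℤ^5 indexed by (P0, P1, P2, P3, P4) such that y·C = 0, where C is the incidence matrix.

Incidence matrix C (rows=places, cols=transitions):
       t0   t1   t2   t3
   P0   0    0    2    0
   P1  -2    2    0   -3
   P2   1    0    3    0
   P3   2    0    0    0
   P4   0   -2   -4    3

Candidate y = [3, 0, -2, 1, 0]; check y·C column-wise:
  col t0: 3·0 + 0·-2 + -2·1 + 1·2 = 0
  col t1: 3·0 + 0·2 + -2·0 + 1·0 + 0·-2 = 0
  col t2: 3·2 + -2·3 + 1·0 + 0·-4 = 0
  col t3: 3·0 + 0·-3 + -2·0 + 1·0 + 0·3 = 0

y = (P0:3, P1:0, P2:-2, P3:1, P4:0)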